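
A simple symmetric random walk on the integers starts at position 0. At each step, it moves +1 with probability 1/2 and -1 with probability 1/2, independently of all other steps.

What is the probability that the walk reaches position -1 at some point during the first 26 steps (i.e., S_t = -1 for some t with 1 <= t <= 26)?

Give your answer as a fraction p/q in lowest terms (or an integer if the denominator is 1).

Answer: 7088533/8388608

Derivation:
Count via complement. Let g(t,s) = #length-t paths at position s with S_1..S_t all ≠ -1.
g(t,s) = g(t-1,s-1) + g(t-1,s+1) for s ≠ -1; g(t,-1) = 0.
t=0: g(0,0)=1
t=1: g(1,1)=1
t=2: g(2,0)=1 g(2,2)=1
t=3: g(3,1)=2 g(3,3)=1
t=4: g(4,0)=2 g(4,2)=3 g(4,4)=1
t=5: g(5,1)=5 g(5,3)=4 g(5,5)=1
t=6: g(6,0)=5 g(6,2)=9 g(6,4)=5 g(6,6)=1
t=7: g(7,1)=14 g(7,3)=14 g(7,5)=6 g(7,7)=1
t=8: g(8,0)=14 g(8,2)=28 g(8,4)=20 g(8,6)=7 g(8,8)=1
t=9: g(9,1)=42 g(9,3)=48 g(9,5)=27 g(9,7)=8 g(9,9)=1
t=10: g(10,0)=42 g(10,2)=90 g(10,4)=75 g(10,6)=35 g(10,8)=9 g(10,10)=1
t=11: g(11,1)=132 g(11,3)=165 g(11,5)=110 g(11,7)=44 g(11,9)=10 g(11,11)=1
t=12: g(12,0)=132 g(12,2)=297 g(12,4)=275 g(12,6)=154 g(12,8)=54 g(12,10)=11 g(12,12)=1
t=13: g(13,1)=429 g(13,3)=572 g(13,5)=429 g(13,7)=208 g(13,9)=65 g(13,11)=12 g(13,13)=1
t=14: g(14,0)=429 g(14,2)=1001 g(14,4)=1001 g(14,6)=637 g(14,8)=273 g(14,10)=77 g(14,12)=13 g(14,14)=1
t=15: g(15,1)=1430 g(15,3)=2002 g(15,5)=1638 g(15,7)=910 g(15,9)=350 g(15,11)=90 g(15,13)=14 g(15,15)=1
t=16: g(16,0)=1430 g(16,2)=3432 g(16,4)=3640 g(16,6)=2548 g(16,8)=1260 g(16,10)=440 g(16,12)=104 g(16,14)=15 g(16,16)=1
t=17: g(17,1)=4862 g(17,3)=7072 g(17,5)=6188 g(17,7)=3808 g(17,9)=1700 g(17,11)=544 g(17,13)=119 g(17,15)=16 g(17,17)=1
t=18: g(18,0)=4862 g(18,2)=11934 g(18,4)=13260 g(18,6)=9996 g(18,8)=5508 g(18,10)=2244 g(18,12)=663 g(18,14)=135 g(18,16)=17 g(18,18)=1
t=19: g(19,1)=16796 g(19,3)=25194 g(19,5)=23256 g(19,7)=15504 g(19,9)=7752 g(19,11)=2907 g(19,13)=798 g(19,15)=152 g(19,17)=18 g(19,19)=1
t=20: g(20,0)=16796 g(20,2)=41990 g(20,4)=48450 g(20,6)=38760 g(20,8)=23256 g(20,10)=10659 g(20,12)=3705 g(20,14)=950 g(20,16)=170 g(20,18)=19 g(20,20)=1
t=21: g(21,1)=58786 g(21,3)=90440 g(21,5)=87210 g(21,7)=62016 g(21,9)=33915 g(21,11)=14364 g(21,13)=4655 g(21,15)=1120 g(21,17)=189 g(21,19)=20 g(21,21)=1
t=22: g(22,0)=58786 g(22,2)=149226 g(22,4)=177650 g(22,6)=149226 g(22,8)=95931 g(22,10)=48279 g(22,12)=19019 g(22,14)=5775 g(22,16)=1309 g(22,18)=209 g(22,20)=21 g(22,22)=1
t=23: g(23,1)=208012 g(23,3)=326876 g(23,5)=326876 g(23,7)=245157 g(23,9)=144210 g(23,11)=67298 g(23,13)=24794 g(23,15)=7084 g(23,17)=1518 g(23,19)=230 g(23,21)=22 g(23,23)=1
t=24: g(24,0)=208012 g(24,2)=534888 g(24,4)=653752 g(24,6)=572033 g(24,8)=389367 g(24,10)=211508 g(24,12)=92092 g(24,14)=31878 g(24,16)=8602 g(24,18)=1748 g(24,20)=252 g(24,22)=23 g(24,24)=1
t=25: g(25,1)=742900 g(25,3)=1188640 g(25,5)=1225785 g(25,7)=961400 g(25,9)=600875 g(25,11)=303600 g(25,13)=123970 g(25,15)=40480 g(25,17)=10350 g(25,19)=2000 g(25,21)=275 g(25,23)=24 g(25,25)=1
t=26: g(26,0)=742900 g(26,2)=1931540 g(26,4)=2414425 g(26,6)=2187185 g(26,8)=1562275 g(26,10)=904475 g(26,12)=427570 g(26,14)=164450 g(26,16)=50830 g(26,18)=12350 g(26,20)=2275 g(26,22)=299 g(26,24)=25 g(26,26)=1
Paths never hitting -1: Σ_s g(26,s) = 10400600
Paths hitting -1: 2^26 - 10400600 = 56708264
P = 56708264/67108864 = 7088533/8388608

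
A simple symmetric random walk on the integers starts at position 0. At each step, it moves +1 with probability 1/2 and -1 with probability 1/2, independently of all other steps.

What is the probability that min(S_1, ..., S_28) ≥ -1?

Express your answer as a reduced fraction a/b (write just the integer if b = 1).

Answer: 9694845/33554432

Derivation:
Let f(t,s) = #length-t paths at position s with S_1..S_t all ≥ -1.
f(t,s) = f(t-1,s-1) + f(t-1,s+1) for s ≥ -1; f(t,s) = 0 for s < -1.
t=0: f(0,0)=1
t=1: f(1,-1)=1 f(1,1)=1
t=2: f(2,0)=2 f(2,2)=1
t=3: f(3,-1)=2 f(3,1)=3 f(3,3)=1
t=4: f(4,0)=5 f(4,2)=4 f(4,4)=1
t=5: f(5,-1)=5 f(5,1)=9 f(5,3)=5 f(5,5)=1
t=6: f(6,0)=14 f(6,2)=14 f(6,4)=6 f(6,6)=1
t=7: f(7,-1)=14 f(7,1)=28 f(7,3)=20 f(7,5)=7 f(7,7)=1
t=8: f(8,0)=42 f(8,2)=48 f(8,4)=27 f(8,6)=8 f(8,8)=1
t=9: f(9,-1)=42 f(9,1)=90 f(9,3)=75 f(9,5)=35 f(9,7)=9 f(9,9)=1
t=10: f(10,0)=132 f(10,2)=165 f(10,4)=110 f(10,6)=44 f(10,8)=10 f(10,10)=1
t=11: f(11,-1)=132 f(11,1)=297 f(11,3)=275 f(11,5)=154 f(11,7)=54 f(11,9)=11 f(11,11)=1
t=12: f(12,0)=429 f(12,2)=572 f(12,4)=429 f(12,6)=208 f(12,8)=65 f(12,10)=12 f(12,12)=1
t=13: f(13,-1)=429 f(13,1)=1001 f(13,3)=1001 f(13,5)=637 f(13,7)=273 f(13,9)=77 f(13,11)=13 f(13,13)=1
t=14: f(14,0)=1430 f(14,2)=2002 f(14,4)=1638 f(14,6)=910 f(14,8)=350 f(14,10)=90 f(14,12)=14 f(14,14)=1
t=15: f(15,-1)=1430 f(15,1)=3432 f(15,3)=3640 f(15,5)=2548 f(15,7)=1260 f(15,9)=440 f(15,11)=104 f(15,13)=15 f(15,15)=1
t=16: f(16,0)=4862 f(16,2)=7072 f(16,4)=6188 f(16,6)=3808 f(16,8)=1700 f(16,10)=544 f(16,12)=119 f(16,14)=16 f(16,16)=1
t=17: f(17,-1)=4862 f(17,1)=11934 f(17,3)=13260 f(17,5)=9996 f(17,7)=5508 f(17,9)=2244 f(17,11)=663 f(17,13)=135 f(17,15)=17 f(17,17)=1
t=18: f(18,0)=16796 f(18,2)=25194 f(18,4)=23256 f(18,6)=15504 f(18,8)=7752 f(18,10)=2907 f(18,12)=798 f(18,14)=152 f(18,16)=18 f(18,18)=1
t=19: f(19,-1)=16796 f(19,1)=41990 f(19,3)=48450 f(19,5)=38760 f(19,7)=23256 f(19,9)=10659 f(19,11)=3705 f(19,13)=950 f(19,15)=170 f(19,17)=19 f(19,19)=1
t=20: f(20,0)=58786 f(20,2)=90440 f(20,4)=87210 f(20,6)=62016 f(20,8)=33915 f(20,10)=14364 f(20,12)=4655 f(20,14)=1120 f(20,16)=189 f(20,18)=20 f(20,20)=1
t=21: f(21,-1)=58786 f(21,1)=149226 f(21,3)=177650 f(21,5)=149226 f(21,7)=95931 f(21,9)=48279 f(21,11)=19019 f(21,13)=5775 f(21,15)=1309 f(21,17)=209 f(21,19)=21 f(21,21)=1
t=22: f(22,0)=208012 f(22,2)=326876 f(22,4)=326876 f(22,6)=245157 f(22,8)=144210 f(22,10)=67298 f(22,12)=24794 f(22,14)=7084 f(22,16)=1518 f(22,18)=230 f(22,20)=22 f(22,22)=1
t=23: f(23,-1)=208012 f(23,1)=534888 f(23,3)=653752 f(23,5)=572033 f(23,7)=389367 f(23,9)=211508 f(23,11)=92092 f(23,13)=31878 f(23,15)=8602 f(23,17)=1748 f(23,19)=252 f(23,21)=23 f(23,23)=1
t=24: f(24,0)=742900 f(24,2)=1188640 f(24,4)=1225785 f(24,6)=961400 f(24,8)=600875 f(24,10)=303600 f(24,12)=123970 f(24,14)=40480 f(24,16)=10350 f(24,18)=2000 f(24,20)=275 f(24,22)=24 f(24,24)=1
t=25: f(25,-1)=742900 f(25,1)=1931540 f(25,3)=2414425 f(25,5)=2187185 f(25,7)=1562275 f(25,9)=904475 f(25,11)=427570 f(25,13)=164450 f(25,15)=50830 f(25,17)=12350 f(25,19)=2275 f(25,21)=299 f(25,23)=25 f(25,25)=1
t=26: f(26,0)=2674440 f(26,2)=4345965 f(26,4)=4601610 f(26,6)=3749460 f(26,8)=2466750 f(26,10)=1332045 f(26,12)=592020 f(26,14)=215280 f(26,16)=63180 f(26,18)=14625 f(26,20)=2574 f(26,22)=324 f(26,24)=26 f(26,26)=1
t=27: f(27,-1)=2674440 f(27,1)=7020405 f(27,3)=8947575 f(27,5)=8351070 f(27,7)=6216210 f(27,9)=3798795 f(27,11)=1924065 f(27,13)=807300 f(27,15)=278460 f(27,17)=77805 f(27,19)=17199 f(27,21)=2898 f(27,23)=350 f(27,25)=27 f(27,27)=1
t=28: f(28,0)=9694845 f(28,2)=15967980 f(28,4)=17298645 f(28,6)=14567280 f(28,8)=10015005 f(28,10)=5722860 f(28,12)=2731365 f(28,14)=1085760 f(28,16)=356265 f(28,18)=95004 f(28,20)=20097 f(28,22)=3248 f(28,24)=377 f(28,26)=28 f(28,28)=1
Σ_s f(28,s) = 77558760
P = 77558760/268435456 = 9694845/33554432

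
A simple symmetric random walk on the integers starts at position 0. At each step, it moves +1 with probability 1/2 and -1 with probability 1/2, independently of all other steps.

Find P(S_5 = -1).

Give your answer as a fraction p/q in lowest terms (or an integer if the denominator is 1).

Answer: 5/16

Derivation:
To reach position -1 after 5 steps: need 2 steps of +1 and 3 of -1.
Favorable paths: C(5,2) = 10
Total paths: 2^5 = 32
P = 10/32 = 5/16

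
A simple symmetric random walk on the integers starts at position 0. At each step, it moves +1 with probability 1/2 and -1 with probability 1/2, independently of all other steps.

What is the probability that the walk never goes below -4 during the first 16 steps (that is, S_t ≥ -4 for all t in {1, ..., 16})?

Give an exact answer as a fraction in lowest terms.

Answer: 25883/32768

Derivation:
Let f(t,s) = #length-t paths at position s with S_1..S_t all ≥ -4.
f(t,s) = f(t-1,s-1) + f(t-1,s+1) for s ≥ -4; f(t,s) = 0 for s < -4.
t=0: f(0,0)=1
t=1: f(1,-1)=1 f(1,1)=1
t=2: f(2,-2)=1 f(2,0)=2 f(2,2)=1
t=3: f(3,-3)=1 f(3,-1)=3 f(3,1)=3 f(3,3)=1
t=4: f(4,-4)=1 f(4,-2)=4 f(4,0)=6 f(4,2)=4 f(4,4)=1
t=5: f(5,-3)=5 f(5,-1)=10 f(5,1)=10 f(5,3)=5 f(5,5)=1
t=6: f(6,-4)=5 f(6,-2)=15 f(6,0)=20 f(6,2)=15 f(6,4)=6 f(6,6)=1
t=7: f(7,-3)=20 f(7,-1)=35 f(7,1)=35 f(7,3)=21 f(7,5)=7 f(7,7)=1
t=8: f(8,-4)=20 f(8,-2)=55 f(8,0)=70 f(8,2)=56 f(8,4)=28 f(8,6)=8 f(8,8)=1
t=9: f(9,-3)=75 f(9,-1)=125 f(9,1)=126 f(9,3)=84 f(9,5)=36 f(9,7)=9 f(9,9)=1
t=10: f(10,-4)=75 f(10,-2)=200 f(10,0)=251 f(10,2)=210 f(10,4)=120 f(10,6)=45 f(10,8)=10 f(10,10)=1
t=11: f(11,-3)=275 f(11,-1)=451 f(11,1)=461 f(11,3)=330 f(11,5)=165 f(11,7)=55 f(11,9)=11 f(11,11)=1
t=12: f(12,-4)=275 f(12,-2)=726 f(12,0)=912 f(12,2)=791 f(12,4)=495 f(12,6)=220 f(12,8)=66 f(12,10)=12 f(12,12)=1
t=13: f(13,-3)=1001 f(13,-1)=1638 f(13,1)=1703 f(13,3)=1286 f(13,5)=715 f(13,7)=286 f(13,9)=78 f(13,11)=13 f(13,13)=1
t=14: f(14,-4)=1001 f(14,-2)=2639 f(14,0)=3341 f(14,2)=2989 f(14,4)=2001 f(14,6)=1001 f(14,8)=364 f(14,10)=91 f(14,12)=14 f(14,14)=1
t=15: f(15,-3)=3640 f(15,-1)=5980 f(15,1)=6330 f(15,3)=4990 f(15,5)=3002 f(15,7)=1365 f(15,9)=455 f(15,11)=105 f(15,13)=15 f(15,15)=1
t=16: f(16,-4)=3640 f(16,-2)=9620 f(16,0)=12310 f(16,2)=11320 f(16,4)=7992 f(16,6)=4367 f(16,8)=1820 f(16,10)=560 f(16,12)=120 f(16,14)=16 f(16,16)=1
Σ_s f(16,s) = 51766
P = 51766/65536 = 25883/32768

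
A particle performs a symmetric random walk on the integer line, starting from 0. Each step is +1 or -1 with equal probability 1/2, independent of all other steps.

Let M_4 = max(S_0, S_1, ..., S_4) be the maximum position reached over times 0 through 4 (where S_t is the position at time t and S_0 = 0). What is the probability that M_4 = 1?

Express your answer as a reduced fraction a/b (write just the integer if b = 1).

Answer: 1/4

Derivation:
Let M_4 = max(S_0,...,S_4). Use the reflection principle: for j ≥ 1, #{paths with M_4 ≥ j} = #{S_4 ≥ j} + #{S_4 ≥ j+1}.
By reflection, #{M_4 ≥ 1} = #{S_4 ≥ 1} + #{S_4 ≥ 2} = 5 + 5 = 10.
#{M_4 ≥ 2} = #{S_4 ≥ 2} + #{S_4 ≥ 3} = 5 + 1 = 6.
#{M_4 = 1} = 10 - 6 = 4.
P(M_4 = 1) = 4/16 = 1/4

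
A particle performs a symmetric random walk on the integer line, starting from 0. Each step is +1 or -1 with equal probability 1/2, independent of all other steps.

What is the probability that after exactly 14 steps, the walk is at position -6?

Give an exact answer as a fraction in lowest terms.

To reach position -6 after 14 steps: need 4 steps of +1 and 10 of -1.
Favorable paths: C(14,4) = 1001
Total paths: 2^14 = 16384
P = 1001/16384 = 1001/16384

Answer: 1001/16384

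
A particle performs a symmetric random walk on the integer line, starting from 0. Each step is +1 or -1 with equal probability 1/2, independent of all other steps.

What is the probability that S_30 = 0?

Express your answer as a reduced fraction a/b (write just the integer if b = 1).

Answer: 9694845/67108864

Derivation:
To return to 0 after 30 steps: need exactly 15 steps of +1 and 15 of -1.
Favorable paths: C(30,15) = 155117520
Total paths: 2^30 = 1073741824
P = 155117520/1073741824 = 9694845/67108864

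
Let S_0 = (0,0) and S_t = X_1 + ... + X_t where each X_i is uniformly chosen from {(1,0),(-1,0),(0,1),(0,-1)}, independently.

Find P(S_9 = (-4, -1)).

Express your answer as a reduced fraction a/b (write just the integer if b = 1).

Let h be the number of horizontal steps (so 9-h are vertical). To end at (-4,-1) need (h-4)/2 right-steps and ((9-h)-1)/2 up-steps.
Sum over h with 4 ≤ h ≤ 8, h ≡ 0 (mod 2), 9-h ≡ 1 (mod 2):
h=4: C(9,4)·C(4,0)·C(5,2) = 126·1·10 = 1260
h=6: C(9,6)·C(6,1)·C(3,1) = 84·6·3 = 1512
h=8: C(9,8)·C(8,2)·C(1,0) = 9·28·1 = 252
Total favorable: 3024
Total paths: 4^9 = 262144
P = 3024/262144 = 189/16384

Answer: 189/16384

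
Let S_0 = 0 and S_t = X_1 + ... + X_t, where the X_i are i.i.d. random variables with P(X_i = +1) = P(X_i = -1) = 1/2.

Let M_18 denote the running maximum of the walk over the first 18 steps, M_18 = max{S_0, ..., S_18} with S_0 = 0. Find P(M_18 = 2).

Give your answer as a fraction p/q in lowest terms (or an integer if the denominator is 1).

Let M_18 = max(S_0,...,S_18). Use the reflection principle: for j ≥ 1, #{paths with M_18 ≥ j} = #{S_18 ≥ j} + #{S_18 ≥ j+1}.
By reflection, #{M_18 ≥ 2} = #{S_18 ≥ 2} + #{S_18 ≥ 3} = 106762 + 63004 = 169766.
#{M_18 ≥ 3} = #{S_18 ≥ 3} + #{S_18 ≥ 4} = 63004 + 63004 = 126008.
#{M_18 = 2} = 169766 - 126008 = 43758.
P(M_18 = 2) = 43758/262144 = 21879/131072

Answer: 21879/131072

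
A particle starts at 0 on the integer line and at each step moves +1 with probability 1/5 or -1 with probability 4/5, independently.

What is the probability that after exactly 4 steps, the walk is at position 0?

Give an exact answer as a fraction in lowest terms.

To be at 0 after 4 steps: need exactly 2 steps of +1 and 2 of -1.
Number of such sequences: C(4,2) = 6
Each has probability (1/5)^2 · (4/5)^2 = 16/625
P = 6 · 16/625 = 96/625

Answer: 96/625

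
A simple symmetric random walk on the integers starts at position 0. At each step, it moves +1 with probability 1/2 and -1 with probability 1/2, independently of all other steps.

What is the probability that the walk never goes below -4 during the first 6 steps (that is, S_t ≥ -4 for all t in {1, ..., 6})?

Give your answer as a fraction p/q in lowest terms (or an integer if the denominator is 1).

Answer: 31/32

Derivation:
Let f(t,s) = #length-t paths at position s with S_1..S_t all ≥ -4.
f(t,s) = f(t-1,s-1) + f(t-1,s+1) for s ≥ -4; f(t,s) = 0 for s < -4.
t=0: f(0,0)=1
t=1: f(1,-1)=1 f(1,1)=1
t=2: f(2,-2)=1 f(2,0)=2 f(2,2)=1
t=3: f(3,-3)=1 f(3,-1)=3 f(3,1)=3 f(3,3)=1
t=4: f(4,-4)=1 f(4,-2)=4 f(4,0)=6 f(4,2)=4 f(4,4)=1
t=5: f(5,-3)=5 f(5,-1)=10 f(5,1)=10 f(5,3)=5 f(5,5)=1
t=6: f(6,-4)=5 f(6,-2)=15 f(6,0)=20 f(6,2)=15 f(6,4)=6 f(6,6)=1
Σ_s f(6,s) = 62
P = 62/64 = 31/32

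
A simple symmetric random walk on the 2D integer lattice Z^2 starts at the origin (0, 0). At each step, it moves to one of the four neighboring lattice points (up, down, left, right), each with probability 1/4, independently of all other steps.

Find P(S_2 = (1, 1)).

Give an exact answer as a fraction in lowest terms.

Let h be the number of horizontal steps (so 2-h are vertical). To end at (1,1) need (h+1)/2 right-steps and ((2-h)+1)/2 up-steps.
Sum over h with 1 ≤ h ≤ 1, h ≡ 1 (mod 2), 2-h ≡ 1 (mod 2):
h=1: C(2,1)·C(1,1)·C(1,1) = 2·1·1 = 2
Total favorable: 2
Total paths: 4^2 = 16
P = 2/16 = 1/8

Answer: 1/8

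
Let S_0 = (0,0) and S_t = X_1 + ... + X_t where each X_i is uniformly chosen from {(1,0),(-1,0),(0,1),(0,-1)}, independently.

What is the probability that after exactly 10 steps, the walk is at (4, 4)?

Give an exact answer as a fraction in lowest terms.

Answer: 315/131072

Derivation:
Let h be the number of horizontal steps (so 10-h are vertical). To end at (4,4) need (h+4)/2 right-steps and ((10-h)+4)/2 up-steps.
Sum over h with 4 ≤ h ≤ 6, h ≡ 0 (mod 2), 10-h ≡ 0 (mod 2):
h=4: C(10,4)·C(4,4)·C(6,5) = 210·1·6 = 1260
h=6: C(10,6)·C(6,5)·C(4,4) = 210·6·1 = 1260
Total favorable: 2520
Total paths: 4^10 = 1048576
P = 2520/1048576 = 315/131072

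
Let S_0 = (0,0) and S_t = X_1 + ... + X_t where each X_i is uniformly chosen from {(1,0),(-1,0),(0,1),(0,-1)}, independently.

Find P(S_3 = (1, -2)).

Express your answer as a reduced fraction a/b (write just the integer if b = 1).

Let h be the number of horizontal steps (so 3-h are vertical). To end at (1,-2) need (h+1)/2 right-steps and ((3-h)-2)/2 up-steps.
Sum over h with 1 ≤ h ≤ 1, h ≡ 1 (mod 2), 3-h ≡ 0 (mod 2):
h=1: C(3,1)·C(1,1)·C(2,0) = 3·1·1 = 3
Total favorable: 3
Total paths: 4^3 = 64
P = 3/64 = 3/64

Answer: 3/64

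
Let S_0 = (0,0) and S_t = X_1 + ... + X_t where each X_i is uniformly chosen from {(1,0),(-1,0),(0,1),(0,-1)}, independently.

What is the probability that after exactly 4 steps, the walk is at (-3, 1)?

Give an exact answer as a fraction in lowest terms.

Let h be the number of horizontal steps (so 4-h are vertical). To end at (-3,1) need (h-3)/2 right-steps and ((4-h)+1)/2 up-steps.
Sum over h with 3 ≤ h ≤ 3, h ≡ 1 (mod 2), 4-h ≡ 1 (mod 2):
h=3: C(4,3)·C(3,0)·C(1,1) = 4·1·1 = 4
Total favorable: 4
Total paths: 4^4 = 256
P = 4/256 = 1/64

Answer: 1/64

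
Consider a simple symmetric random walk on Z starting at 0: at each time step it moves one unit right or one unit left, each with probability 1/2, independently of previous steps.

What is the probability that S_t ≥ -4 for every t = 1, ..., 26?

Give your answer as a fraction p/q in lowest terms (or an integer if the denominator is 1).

Answer: 705755/1048576

Derivation:
Let f(t,s) = #length-t paths at position s with S_1..S_t all ≥ -4.
f(t,s) = f(t-1,s-1) + f(t-1,s+1) for s ≥ -4; f(t,s) = 0 for s < -4.
t=0: f(0,0)=1
t=1: f(1,-1)=1 f(1,1)=1
t=2: f(2,-2)=1 f(2,0)=2 f(2,2)=1
t=3: f(3,-3)=1 f(3,-1)=3 f(3,1)=3 f(3,3)=1
t=4: f(4,-4)=1 f(4,-2)=4 f(4,0)=6 f(4,2)=4 f(4,4)=1
t=5: f(5,-3)=5 f(5,-1)=10 f(5,1)=10 f(5,3)=5 f(5,5)=1
t=6: f(6,-4)=5 f(6,-2)=15 f(6,0)=20 f(6,2)=15 f(6,4)=6 f(6,6)=1
t=7: f(7,-3)=20 f(7,-1)=35 f(7,1)=35 f(7,3)=21 f(7,5)=7 f(7,7)=1
t=8: f(8,-4)=20 f(8,-2)=55 f(8,0)=70 f(8,2)=56 f(8,4)=28 f(8,6)=8 f(8,8)=1
t=9: f(9,-3)=75 f(9,-1)=125 f(9,1)=126 f(9,3)=84 f(9,5)=36 f(9,7)=9 f(9,9)=1
t=10: f(10,-4)=75 f(10,-2)=200 f(10,0)=251 f(10,2)=210 f(10,4)=120 f(10,6)=45 f(10,8)=10 f(10,10)=1
t=11: f(11,-3)=275 f(11,-1)=451 f(11,1)=461 f(11,3)=330 f(11,5)=165 f(11,7)=55 f(11,9)=11 f(11,11)=1
t=12: f(12,-4)=275 f(12,-2)=726 f(12,0)=912 f(12,2)=791 f(12,4)=495 f(12,6)=220 f(12,8)=66 f(12,10)=12 f(12,12)=1
t=13: f(13,-3)=1001 f(13,-1)=1638 f(13,1)=1703 f(13,3)=1286 f(13,5)=715 f(13,7)=286 f(13,9)=78 f(13,11)=13 f(13,13)=1
t=14: f(14,-4)=1001 f(14,-2)=2639 f(14,0)=3341 f(14,2)=2989 f(14,4)=2001 f(14,6)=1001 f(14,8)=364 f(14,10)=91 f(14,12)=14 f(14,14)=1
t=15: f(15,-3)=3640 f(15,-1)=5980 f(15,1)=6330 f(15,3)=4990 f(15,5)=3002 f(15,7)=1365 f(15,9)=455 f(15,11)=105 f(15,13)=15 f(15,15)=1
t=16: f(16,-4)=3640 f(16,-2)=9620 f(16,0)=12310 f(16,2)=11320 f(16,4)=7992 f(16,6)=4367 f(16,8)=1820 f(16,10)=560 f(16,12)=120 f(16,14)=16 f(16,16)=1
t=17: f(17,-3)=13260 f(17,-1)=21930 f(17,1)=23630 f(17,3)=19312 f(17,5)=12359 f(17,7)=6187 f(17,9)=2380 f(17,11)=680 f(17,13)=136 f(17,15)=17 f(17,17)=1
t=18: f(18,-4)=13260 f(18,-2)=35190 f(18,0)=45560 f(18,2)=42942 f(18,4)=31671 f(18,6)=18546 f(18,8)=8567 f(18,10)=3060 f(18,12)=816 f(18,14)=153 f(18,16)=18 f(18,18)=1
t=19: f(19,-3)=48450 f(19,-1)=80750 f(19,1)=88502 f(19,3)=74613 f(19,5)=50217 f(19,7)=27113 f(19,9)=11627 f(19,11)=3876 f(19,13)=969 f(19,15)=171 f(19,17)=19 f(19,19)=1
t=20: f(20,-4)=48450 f(20,-2)=129200 f(20,0)=169252 f(20,2)=163115 f(20,4)=124830 f(20,6)=77330 f(20,8)=38740 f(20,10)=15503 f(20,12)=4845 f(20,14)=1140 f(20,16)=190 f(20,18)=20 f(20,20)=1
t=21: f(21,-3)=177650 f(21,-1)=298452 f(21,1)=332367 f(21,3)=287945 f(21,5)=202160 f(21,7)=116070 f(21,9)=54243 f(21,11)=20348 f(21,13)=5985 f(21,15)=1330 f(21,17)=210 f(21,19)=21 f(21,21)=1
t=22: f(22,-4)=177650 f(22,-2)=476102 f(22,0)=630819 f(22,2)=620312 f(22,4)=490105 f(22,6)=318230 f(22,8)=170313 f(22,10)=74591 f(22,12)=26333 f(22,14)=7315 f(22,16)=1540 f(22,18)=231 f(22,20)=22 f(22,22)=1
t=23: f(23,-3)=653752 f(23,-1)=1106921 f(23,1)=1251131 f(23,3)=1110417 f(23,5)=808335 f(23,7)=488543 f(23,9)=244904 f(23,11)=100924 f(23,13)=33648 f(23,15)=8855 f(23,17)=1771 f(23,19)=253 f(23,21)=23 f(23,23)=1
t=24: f(24,-4)=653752 f(24,-2)=1760673 f(24,0)=2358052 f(24,2)=2361548 f(24,4)=1918752 f(24,6)=1296878 f(24,8)=733447 f(24,10)=345828 f(24,12)=134572 f(24,14)=42503 f(24,16)=10626 f(24,18)=2024 f(24,20)=276 f(24,22)=24 f(24,24)=1
t=25: f(25,-3)=2414425 f(25,-1)=4118725 f(25,1)=4719600 f(25,3)=4280300 f(25,5)=3215630 f(25,7)=2030325 f(25,9)=1079275 f(25,11)=480400 f(25,13)=177075 f(25,15)=53129 f(25,17)=12650 f(25,19)=2300 f(25,21)=300 f(25,23)=25 f(25,25)=1
t=26: f(26,-4)=2414425 f(26,-2)=6533150 f(26,0)=8838325 f(26,2)=8999900 f(26,4)=7495930 f(26,6)=5245955 f(26,8)=3109600 f(26,10)=1559675 f(26,12)=657475 f(26,14)=230204 f(26,16)=65779 f(26,18)=14950 f(26,20)=2600 f(26,22)=325 f(26,24)=26 f(26,26)=1
Σ_s f(26,s) = 45168320
P = 45168320/67108864 = 705755/1048576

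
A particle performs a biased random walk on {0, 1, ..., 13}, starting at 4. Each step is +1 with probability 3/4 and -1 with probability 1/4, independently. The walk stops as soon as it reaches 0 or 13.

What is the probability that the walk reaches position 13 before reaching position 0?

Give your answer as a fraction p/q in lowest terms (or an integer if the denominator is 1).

Biased walk: p = 3/4, q = 1/4, r = q/p = 1/3
Gambler's ruin: P(hit 13 before 0 | start at 4) = (1 - r^a)/(1 - r^N)
r^4 = 1/81; r^13 = 1/1594323
P = (1 - 1/81) / (1 - 1/1594323) = 80/81 / 1594322/1594323 = 787320/797161

Answer: 787320/797161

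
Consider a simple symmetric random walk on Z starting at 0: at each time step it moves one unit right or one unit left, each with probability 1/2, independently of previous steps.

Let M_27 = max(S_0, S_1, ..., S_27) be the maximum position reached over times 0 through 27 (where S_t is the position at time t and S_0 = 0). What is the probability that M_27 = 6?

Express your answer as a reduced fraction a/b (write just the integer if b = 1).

Let M_27 = max(S_0,...,S_27). Use the reflection principle: for j ≥ 1, #{paths with M_27 ≥ j} = #{S_27 ≥ j} + #{S_27 ≥ j+1}.
By reflection, #{M_27 ≥ 6} = #{S_27 ≥ 6} + #{S_27 ≥ 7} = 16628809 + 16628809 = 33257618.
#{M_27 ≥ 7} = #{S_27 ≥ 7} + #{S_27 ≥ 8} = 16628809 + 8192524 = 24821333.
#{M_27 = 6} = 33257618 - 24821333 = 8436285.
P(M_27 = 6) = 8436285/134217728 = 8436285/134217728

Answer: 8436285/134217728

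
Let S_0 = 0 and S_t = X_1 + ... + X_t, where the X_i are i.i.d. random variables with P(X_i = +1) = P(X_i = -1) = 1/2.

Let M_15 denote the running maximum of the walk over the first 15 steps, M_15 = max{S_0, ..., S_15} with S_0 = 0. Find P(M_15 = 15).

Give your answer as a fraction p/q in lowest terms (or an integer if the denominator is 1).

Let M_15 = max(S_0,...,S_15). Use the reflection principle: for j ≥ 1, #{paths with M_15 ≥ j} = #{S_15 ≥ j} + #{S_15 ≥ j+1}.
By reflection, #{M_15 ≥ 15} = #{S_15 ≥ 15} + #{S_15 ≥ 16} = 1 + 0 = 1.
#{M_15 ≥ 16} = #{S_15 ≥ 16} + #{S_15 ≥ 17} = 0 + 0 = 0.
#{M_15 = 15} = 1 - 0 = 1.
P(M_15 = 15) = 1/32768 = 1/32768

Answer: 1/32768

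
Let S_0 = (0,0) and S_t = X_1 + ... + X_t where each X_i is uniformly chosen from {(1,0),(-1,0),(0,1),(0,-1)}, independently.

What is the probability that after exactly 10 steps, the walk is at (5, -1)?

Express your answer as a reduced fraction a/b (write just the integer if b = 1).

Answer: 675/131072

Derivation:
Let h be the number of horizontal steps (so 10-h are vertical). To end at (5,-1) need (h+5)/2 right-steps and ((10-h)-1)/2 up-steps.
Sum over h with 5 ≤ h ≤ 9, h ≡ 1 (mod 2), 10-h ≡ 1 (mod 2):
h=5: C(10,5)·C(5,5)·C(5,2) = 252·1·10 = 2520
h=7: C(10,7)·C(7,6)·C(3,1) = 120·7·3 = 2520
h=9: C(10,9)·C(9,7)·C(1,0) = 10·36·1 = 360
Total favorable: 5400
Total paths: 4^10 = 1048576
P = 5400/1048576 = 675/131072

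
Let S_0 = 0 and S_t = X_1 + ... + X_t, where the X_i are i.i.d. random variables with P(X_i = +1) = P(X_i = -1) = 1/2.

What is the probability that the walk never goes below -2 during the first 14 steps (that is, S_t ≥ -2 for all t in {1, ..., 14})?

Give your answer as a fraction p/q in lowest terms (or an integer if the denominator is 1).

Let f(t,s) = #length-t paths at position s with S_1..S_t all ≥ -2.
f(t,s) = f(t-1,s-1) + f(t-1,s+1) for s ≥ -2; f(t,s) = 0 for s < -2.
t=0: f(0,0)=1
t=1: f(1,-1)=1 f(1,1)=1
t=2: f(2,-2)=1 f(2,0)=2 f(2,2)=1
t=3: f(3,-1)=3 f(3,1)=3 f(3,3)=1
t=4: f(4,-2)=3 f(4,0)=6 f(4,2)=4 f(4,4)=1
t=5: f(5,-1)=9 f(5,1)=10 f(5,3)=5 f(5,5)=1
t=6: f(6,-2)=9 f(6,0)=19 f(6,2)=15 f(6,4)=6 f(6,6)=1
t=7: f(7,-1)=28 f(7,1)=34 f(7,3)=21 f(7,5)=7 f(7,7)=1
t=8: f(8,-2)=28 f(8,0)=62 f(8,2)=55 f(8,4)=28 f(8,6)=8 f(8,8)=1
t=9: f(9,-1)=90 f(9,1)=117 f(9,3)=83 f(9,5)=36 f(9,7)=9 f(9,9)=1
t=10: f(10,-2)=90 f(10,0)=207 f(10,2)=200 f(10,4)=119 f(10,6)=45 f(10,8)=10 f(10,10)=1
t=11: f(11,-1)=297 f(11,1)=407 f(11,3)=319 f(11,5)=164 f(11,7)=55 f(11,9)=11 f(11,11)=1
t=12: f(12,-2)=297 f(12,0)=704 f(12,2)=726 f(12,4)=483 f(12,6)=219 f(12,8)=66 f(12,10)=12 f(12,12)=1
t=13: f(13,-1)=1001 f(13,1)=1430 f(13,3)=1209 f(13,5)=702 f(13,7)=285 f(13,9)=78 f(13,11)=13 f(13,13)=1
t=14: f(14,-2)=1001 f(14,0)=2431 f(14,2)=2639 f(14,4)=1911 f(14,6)=987 f(14,8)=363 f(14,10)=91 f(14,12)=14 f(14,14)=1
Σ_s f(14,s) = 9438
P = 9438/16384 = 4719/8192

Answer: 4719/8192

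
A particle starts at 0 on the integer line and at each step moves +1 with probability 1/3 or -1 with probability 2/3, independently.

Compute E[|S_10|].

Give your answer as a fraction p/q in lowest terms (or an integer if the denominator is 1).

Answer: 220450/59049

Derivation:
S_10 takes values m ≡ 0 (mod 2) with |m| ≤ 10; P(S_10=m) = C(10,(10+m)/2) · (1/3)^((10+m)/2) · (2/3)^((10-m)/2).
Distribution: P(S=-10)=1024/59049, P(S=-8)=5120/59049, P(S=-6)=1280/6561, P(S=-4)=5120/19683, P(S=-2)=4480/19683, P(S=0)=896/6561, P(S=2)=1120/19683, P(S=4)=320/19683, P(S=6)=20/6561, P(S=8)=20/59049, P(S=10)=1/59049
E[|S_10|] = Σ_m |m|·P(S_10=m) = 220450/59049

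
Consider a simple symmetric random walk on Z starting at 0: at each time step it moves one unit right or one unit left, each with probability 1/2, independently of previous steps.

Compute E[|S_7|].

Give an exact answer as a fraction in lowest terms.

Answer: 35/16

Derivation:
S_7 takes values m ≡ 1 (mod 2) with |m| ≤ 7; P(S_7=m) = C(7,(7+m)/2)/2^7.
Total paths: 2^7 = 128
Distribution: P(S=-7)=1/128, P(S=-5)=7/128, P(S=-3)=21/128, P(S=-1)=35/128, P(S=1)=35/128, P(S=3)=21/128, P(S=5)=7/128, P(S=7)=1/128
E[|S_7|] = Σ_m |m|·P(S_7=m) = 280/128 = 35/16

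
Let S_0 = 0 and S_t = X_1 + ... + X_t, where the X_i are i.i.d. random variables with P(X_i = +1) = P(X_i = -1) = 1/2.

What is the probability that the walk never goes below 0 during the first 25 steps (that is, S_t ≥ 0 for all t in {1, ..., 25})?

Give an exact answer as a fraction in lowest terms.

Answer: 1300075/8388608

Derivation:
Let f(t,s) = #length-t paths at position s with S_1..S_t all ≥ 0.
f(t,s) = f(t-1,s-1) + f(t-1,s+1) for s ≥ 0; f(t,s) = 0 for s < 0.
t=0: f(0,0)=1
t=1: f(1,1)=1
t=2: f(2,0)=1 f(2,2)=1
t=3: f(3,1)=2 f(3,3)=1
t=4: f(4,0)=2 f(4,2)=3 f(4,4)=1
t=5: f(5,1)=5 f(5,3)=4 f(5,5)=1
t=6: f(6,0)=5 f(6,2)=9 f(6,4)=5 f(6,6)=1
t=7: f(7,1)=14 f(7,3)=14 f(7,5)=6 f(7,7)=1
t=8: f(8,0)=14 f(8,2)=28 f(8,4)=20 f(8,6)=7 f(8,8)=1
t=9: f(9,1)=42 f(9,3)=48 f(9,5)=27 f(9,7)=8 f(9,9)=1
t=10: f(10,0)=42 f(10,2)=90 f(10,4)=75 f(10,6)=35 f(10,8)=9 f(10,10)=1
t=11: f(11,1)=132 f(11,3)=165 f(11,5)=110 f(11,7)=44 f(11,9)=10 f(11,11)=1
t=12: f(12,0)=132 f(12,2)=297 f(12,4)=275 f(12,6)=154 f(12,8)=54 f(12,10)=11 f(12,12)=1
t=13: f(13,1)=429 f(13,3)=572 f(13,5)=429 f(13,7)=208 f(13,9)=65 f(13,11)=12 f(13,13)=1
t=14: f(14,0)=429 f(14,2)=1001 f(14,4)=1001 f(14,6)=637 f(14,8)=273 f(14,10)=77 f(14,12)=13 f(14,14)=1
t=15: f(15,1)=1430 f(15,3)=2002 f(15,5)=1638 f(15,7)=910 f(15,9)=350 f(15,11)=90 f(15,13)=14 f(15,15)=1
t=16: f(16,0)=1430 f(16,2)=3432 f(16,4)=3640 f(16,6)=2548 f(16,8)=1260 f(16,10)=440 f(16,12)=104 f(16,14)=15 f(16,16)=1
t=17: f(17,1)=4862 f(17,3)=7072 f(17,5)=6188 f(17,7)=3808 f(17,9)=1700 f(17,11)=544 f(17,13)=119 f(17,15)=16 f(17,17)=1
t=18: f(18,0)=4862 f(18,2)=11934 f(18,4)=13260 f(18,6)=9996 f(18,8)=5508 f(18,10)=2244 f(18,12)=663 f(18,14)=135 f(18,16)=17 f(18,18)=1
t=19: f(19,1)=16796 f(19,3)=25194 f(19,5)=23256 f(19,7)=15504 f(19,9)=7752 f(19,11)=2907 f(19,13)=798 f(19,15)=152 f(19,17)=18 f(19,19)=1
t=20: f(20,0)=16796 f(20,2)=41990 f(20,4)=48450 f(20,6)=38760 f(20,8)=23256 f(20,10)=10659 f(20,12)=3705 f(20,14)=950 f(20,16)=170 f(20,18)=19 f(20,20)=1
t=21: f(21,1)=58786 f(21,3)=90440 f(21,5)=87210 f(21,7)=62016 f(21,9)=33915 f(21,11)=14364 f(21,13)=4655 f(21,15)=1120 f(21,17)=189 f(21,19)=20 f(21,21)=1
t=22: f(22,0)=58786 f(22,2)=149226 f(22,4)=177650 f(22,6)=149226 f(22,8)=95931 f(22,10)=48279 f(22,12)=19019 f(22,14)=5775 f(22,16)=1309 f(22,18)=209 f(22,20)=21 f(22,22)=1
t=23: f(23,1)=208012 f(23,3)=326876 f(23,5)=326876 f(23,7)=245157 f(23,9)=144210 f(23,11)=67298 f(23,13)=24794 f(23,15)=7084 f(23,17)=1518 f(23,19)=230 f(23,21)=22 f(23,23)=1
t=24: f(24,0)=208012 f(24,2)=534888 f(24,4)=653752 f(24,6)=572033 f(24,8)=389367 f(24,10)=211508 f(24,12)=92092 f(24,14)=31878 f(24,16)=8602 f(24,18)=1748 f(24,20)=252 f(24,22)=23 f(24,24)=1
t=25: f(25,1)=742900 f(25,3)=1188640 f(25,5)=1225785 f(25,7)=961400 f(25,9)=600875 f(25,11)=303600 f(25,13)=123970 f(25,15)=40480 f(25,17)=10350 f(25,19)=2000 f(25,21)=275 f(25,23)=24 f(25,25)=1
Σ_s f(25,s) = 5200300
P = 5200300/33554432 = 1300075/8388608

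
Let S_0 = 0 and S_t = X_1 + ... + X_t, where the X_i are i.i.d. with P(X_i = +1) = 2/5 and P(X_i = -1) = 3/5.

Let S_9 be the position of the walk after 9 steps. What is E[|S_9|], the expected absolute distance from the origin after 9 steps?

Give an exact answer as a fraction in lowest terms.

Answer: 222417/78125

Derivation:
S_9 takes values m ≡ 1 (mod 2) with |m| ≤ 9; P(S_9=m) = C(9,(9+m)/2) · (2/5)^((9+m)/2) · (3/5)^((9-m)/2).
Distribution: P(S=-9)=19683/1953125, P(S=-7)=118098/1953125, P(S=-5)=314928/1953125, P(S=-3)=489888/1953125, P(S=-1)=489888/1953125, P(S=1)=326592/1953125, P(S=3)=145152/1953125, P(S=5)=41472/1953125, P(S=7)=6912/1953125, P(S=9)=512/1953125
E[|S_9|] = Σ_m |m|·P(S_9=m) = 222417/78125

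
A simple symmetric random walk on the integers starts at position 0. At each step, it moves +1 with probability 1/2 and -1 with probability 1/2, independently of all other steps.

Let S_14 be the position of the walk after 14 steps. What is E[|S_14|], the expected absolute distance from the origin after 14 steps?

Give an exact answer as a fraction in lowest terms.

S_14 takes values m ≡ 0 (mod 2) with |m| ≤ 14; P(S_14=m) = C(14,(14+m)/2)/2^14.
Total paths: 2^14 = 16384
Distribution: P(S=-14)=1/16384, P(S=-12)=14/16384, P(S=-10)=91/16384, P(S=-8)=364/16384, P(S=-6)=1001/16384, P(S=-4)=2002/16384, P(S=-2)=3003/16384, P(S=0)=3432/16384, P(S=2)=3003/16384, P(S=4)=2002/16384, P(S=6)=1001/16384, P(S=8)=364/16384, P(S=10)=91/16384, P(S=12)=14/16384, P(S=14)=1/16384
E[|S_14|] = Σ_m |m|·P(S_14=m) = 48048/16384 = 3003/1024

Answer: 3003/1024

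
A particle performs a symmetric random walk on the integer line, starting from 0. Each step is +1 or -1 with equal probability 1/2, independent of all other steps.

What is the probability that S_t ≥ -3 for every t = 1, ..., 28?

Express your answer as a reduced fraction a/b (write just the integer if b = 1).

Answer: 145422675/268435456

Derivation:
Let f(t,s) = #length-t paths at position s with S_1..S_t all ≥ -3.
f(t,s) = f(t-1,s-1) + f(t-1,s+1) for s ≥ -3; f(t,s) = 0 for s < -3.
t=0: f(0,0)=1
t=1: f(1,-1)=1 f(1,1)=1
t=2: f(2,-2)=1 f(2,0)=2 f(2,2)=1
t=3: f(3,-3)=1 f(3,-1)=3 f(3,1)=3 f(3,3)=1
t=4: f(4,-2)=4 f(4,0)=6 f(4,2)=4 f(4,4)=1
t=5: f(5,-3)=4 f(5,-1)=10 f(5,1)=10 f(5,3)=5 f(5,5)=1
t=6: f(6,-2)=14 f(6,0)=20 f(6,2)=15 f(6,4)=6 f(6,6)=1
t=7: f(7,-3)=14 f(7,-1)=34 f(7,1)=35 f(7,3)=21 f(7,5)=7 f(7,7)=1
t=8: f(8,-2)=48 f(8,0)=69 f(8,2)=56 f(8,4)=28 f(8,6)=8 f(8,8)=1
t=9: f(9,-3)=48 f(9,-1)=117 f(9,1)=125 f(9,3)=84 f(9,5)=36 f(9,7)=9 f(9,9)=1
t=10: f(10,-2)=165 f(10,0)=242 f(10,2)=209 f(10,4)=120 f(10,6)=45 f(10,8)=10 f(10,10)=1
t=11: f(11,-3)=165 f(11,-1)=407 f(11,1)=451 f(11,3)=329 f(11,5)=165 f(11,7)=55 f(11,9)=11 f(11,11)=1
t=12: f(12,-2)=572 f(12,0)=858 f(12,2)=780 f(12,4)=494 f(12,6)=220 f(12,8)=66 f(12,10)=12 f(12,12)=1
t=13: f(13,-3)=572 f(13,-1)=1430 f(13,1)=1638 f(13,3)=1274 f(13,5)=714 f(13,7)=286 f(13,9)=78 f(13,11)=13 f(13,13)=1
t=14: f(14,-2)=2002 f(14,0)=3068 f(14,2)=2912 f(14,4)=1988 f(14,6)=1000 f(14,8)=364 f(14,10)=91 f(14,12)=14 f(14,14)=1
t=15: f(15,-3)=2002 f(15,-1)=5070 f(15,1)=5980 f(15,3)=4900 f(15,5)=2988 f(15,7)=1364 f(15,9)=455 f(15,11)=105 f(15,13)=15 f(15,15)=1
t=16: f(16,-2)=7072 f(16,0)=11050 f(16,2)=10880 f(16,4)=7888 f(16,6)=4352 f(16,8)=1819 f(16,10)=560 f(16,12)=120 f(16,14)=16 f(16,16)=1
t=17: f(17,-3)=7072 f(17,-1)=18122 f(17,1)=21930 f(17,3)=18768 f(17,5)=12240 f(17,7)=6171 f(17,9)=2379 f(17,11)=680 f(17,13)=136 f(17,15)=17 f(17,17)=1
t=18: f(18,-2)=25194 f(18,0)=40052 f(18,2)=40698 f(18,4)=31008 f(18,6)=18411 f(18,8)=8550 f(18,10)=3059 f(18,12)=816 f(18,14)=153 f(18,16)=18 f(18,18)=1
t=19: f(19,-3)=25194 f(19,-1)=65246 f(19,1)=80750 f(19,3)=71706 f(19,5)=49419 f(19,7)=26961 f(19,9)=11609 f(19,11)=3875 f(19,13)=969 f(19,15)=171 f(19,17)=19 f(19,19)=1
t=20: f(20,-2)=90440 f(20,0)=145996 f(20,2)=152456 f(20,4)=121125 f(20,6)=76380 f(20,8)=38570 f(20,10)=15484 f(20,12)=4844 f(20,14)=1140 f(20,16)=190 f(20,18)=20 f(20,20)=1
t=21: f(21,-3)=90440 f(21,-1)=236436 f(21,1)=298452 f(21,3)=273581 f(21,5)=197505 f(21,7)=114950 f(21,9)=54054 f(21,11)=20328 f(21,13)=5984 f(21,15)=1330 f(21,17)=210 f(21,19)=21 f(21,21)=1
t=22: f(22,-2)=326876 f(22,0)=534888 f(22,2)=572033 f(22,4)=471086 f(22,6)=312455 f(22,8)=169004 f(22,10)=74382 f(22,12)=26312 f(22,14)=7314 f(22,16)=1540 f(22,18)=231 f(22,20)=22 f(22,22)=1
t=23: f(23,-3)=326876 f(23,-1)=861764 f(23,1)=1106921 f(23,3)=1043119 f(23,5)=783541 f(23,7)=481459 f(23,9)=243386 f(23,11)=100694 f(23,13)=33626 f(23,15)=8854 f(23,17)=1771 f(23,19)=253 f(23,21)=23 f(23,23)=1
t=24: f(24,-2)=1188640 f(24,0)=1968685 f(24,2)=2150040 f(24,4)=1826660 f(24,6)=1265000 f(24,8)=724845 f(24,10)=344080 f(24,12)=134320 f(24,14)=42480 f(24,16)=10625 f(24,18)=2024 f(24,20)=276 f(24,22)=24 f(24,24)=1
t=25: f(25,-3)=1188640 f(25,-1)=3157325 f(25,1)=4118725 f(25,3)=3976700 f(25,5)=3091660 f(25,7)=1989845 f(25,9)=1068925 f(25,11)=478400 f(25,13)=176800 f(25,15)=53105 f(25,17)=12649 f(25,19)=2300 f(25,21)=300 f(25,23)=25 f(25,25)=1
t=26: f(26,-2)=4345965 f(26,0)=7276050 f(26,2)=8095425 f(26,4)=7068360 f(26,6)=5081505 f(26,8)=3058770 f(26,10)=1547325 f(26,12)=655200 f(26,14)=229905 f(26,16)=65754 f(26,18)=14949 f(26,20)=2600 f(26,22)=325 f(26,24)=26 f(26,26)=1
t=27: f(27,-3)=4345965 f(27,-1)=11622015 f(27,1)=15371475 f(27,3)=15163785 f(27,5)=12149865 f(27,7)=8140275 f(27,9)=4606095 f(27,11)=2202525 f(27,13)=885105 f(27,15)=295659 f(27,17)=80703 f(27,19)=17549 f(27,21)=2925 f(27,23)=351 f(27,25)=27 f(27,27)=1
t=28: f(28,-2)=15967980 f(28,0)=26993490 f(28,2)=30535260 f(28,4)=27313650 f(28,6)=20290140 f(28,8)=12746370 f(28,10)=6808620 f(28,12)=3087630 f(28,14)=1180764 f(28,16)=376362 f(28,18)=98252 f(28,20)=20474 f(28,22)=3276 f(28,24)=378 f(28,26)=28 f(28,28)=1
Σ_s f(28,s) = 145422675
P = 145422675/268435456 = 145422675/268435456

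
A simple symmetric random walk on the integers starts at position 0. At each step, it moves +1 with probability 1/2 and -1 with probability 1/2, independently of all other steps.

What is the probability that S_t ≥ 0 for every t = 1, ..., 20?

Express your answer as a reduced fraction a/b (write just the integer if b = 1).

Answer: 46189/262144

Derivation:
Let f(t,s) = #length-t paths at position s with S_1..S_t all ≥ 0.
f(t,s) = f(t-1,s-1) + f(t-1,s+1) for s ≥ 0; f(t,s) = 0 for s < 0.
t=0: f(0,0)=1
t=1: f(1,1)=1
t=2: f(2,0)=1 f(2,2)=1
t=3: f(3,1)=2 f(3,3)=1
t=4: f(4,0)=2 f(4,2)=3 f(4,4)=1
t=5: f(5,1)=5 f(5,3)=4 f(5,5)=1
t=6: f(6,0)=5 f(6,2)=9 f(6,4)=5 f(6,6)=1
t=7: f(7,1)=14 f(7,3)=14 f(7,5)=6 f(7,7)=1
t=8: f(8,0)=14 f(8,2)=28 f(8,4)=20 f(8,6)=7 f(8,8)=1
t=9: f(9,1)=42 f(9,3)=48 f(9,5)=27 f(9,7)=8 f(9,9)=1
t=10: f(10,0)=42 f(10,2)=90 f(10,4)=75 f(10,6)=35 f(10,8)=9 f(10,10)=1
t=11: f(11,1)=132 f(11,3)=165 f(11,5)=110 f(11,7)=44 f(11,9)=10 f(11,11)=1
t=12: f(12,0)=132 f(12,2)=297 f(12,4)=275 f(12,6)=154 f(12,8)=54 f(12,10)=11 f(12,12)=1
t=13: f(13,1)=429 f(13,3)=572 f(13,5)=429 f(13,7)=208 f(13,9)=65 f(13,11)=12 f(13,13)=1
t=14: f(14,0)=429 f(14,2)=1001 f(14,4)=1001 f(14,6)=637 f(14,8)=273 f(14,10)=77 f(14,12)=13 f(14,14)=1
t=15: f(15,1)=1430 f(15,3)=2002 f(15,5)=1638 f(15,7)=910 f(15,9)=350 f(15,11)=90 f(15,13)=14 f(15,15)=1
t=16: f(16,0)=1430 f(16,2)=3432 f(16,4)=3640 f(16,6)=2548 f(16,8)=1260 f(16,10)=440 f(16,12)=104 f(16,14)=15 f(16,16)=1
t=17: f(17,1)=4862 f(17,3)=7072 f(17,5)=6188 f(17,7)=3808 f(17,9)=1700 f(17,11)=544 f(17,13)=119 f(17,15)=16 f(17,17)=1
t=18: f(18,0)=4862 f(18,2)=11934 f(18,4)=13260 f(18,6)=9996 f(18,8)=5508 f(18,10)=2244 f(18,12)=663 f(18,14)=135 f(18,16)=17 f(18,18)=1
t=19: f(19,1)=16796 f(19,3)=25194 f(19,5)=23256 f(19,7)=15504 f(19,9)=7752 f(19,11)=2907 f(19,13)=798 f(19,15)=152 f(19,17)=18 f(19,19)=1
t=20: f(20,0)=16796 f(20,2)=41990 f(20,4)=48450 f(20,6)=38760 f(20,8)=23256 f(20,10)=10659 f(20,12)=3705 f(20,14)=950 f(20,16)=170 f(20,18)=19 f(20,20)=1
Σ_s f(20,s) = 184756
P = 184756/1048576 = 46189/262144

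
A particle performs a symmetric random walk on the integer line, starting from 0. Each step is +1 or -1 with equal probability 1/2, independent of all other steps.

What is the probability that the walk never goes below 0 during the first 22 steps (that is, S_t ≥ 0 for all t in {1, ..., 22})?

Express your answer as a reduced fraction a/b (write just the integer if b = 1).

Let f(t,s) = #length-t paths at position s with S_1..S_t all ≥ 0.
f(t,s) = f(t-1,s-1) + f(t-1,s+1) for s ≥ 0; f(t,s) = 0 for s < 0.
t=0: f(0,0)=1
t=1: f(1,1)=1
t=2: f(2,0)=1 f(2,2)=1
t=3: f(3,1)=2 f(3,3)=1
t=4: f(4,0)=2 f(4,2)=3 f(4,4)=1
t=5: f(5,1)=5 f(5,3)=4 f(5,5)=1
t=6: f(6,0)=5 f(6,2)=9 f(6,4)=5 f(6,6)=1
t=7: f(7,1)=14 f(7,3)=14 f(7,5)=6 f(7,7)=1
t=8: f(8,0)=14 f(8,2)=28 f(8,4)=20 f(8,6)=7 f(8,8)=1
t=9: f(9,1)=42 f(9,3)=48 f(9,5)=27 f(9,7)=8 f(9,9)=1
t=10: f(10,0)=42 f(10,2)=90 f(10,4)=75 f(10,6)=35 f(10,8)=9 f(10,10)=1
t=11: f(11,1)=132 f(11,3)=165 f(11,5)=110 f(11,7)=44 f(11,9)=10 f(11,11)=1
t=12: f(12,0)=132 f(12,2)=297 f(12,4)=275 f(12,6)=154 f(12,8)=54 f(12,10)=11 f(12,12)=1
t=13: f(13,1)=429 f(13,3)=572 f(13,5)=429 f(13,7)=208 f(13,9)=65 f(13,11)=12 f(13,13)=1
t=14: f(14,0)=429 f(14,2)=1001 f(14,4)=1001 f(14,6)=637 f(14,8)=273 f(14,10)=77 f(14,12)=13 f(14,14)=1
t=15: f(15,1)=1430 f(15,3)=2002 f(15,5)=1638 f(15,7)=910 f(15,9)=350 f(15,11)=90 f(15,13)=14 f(15,15)=1
t=16: f(16,0)=1430 f(16,2)=3432 f(16,4)=3640 f(16,6)=2548 f(16,8)=1260 f(16,10)=440 f(16,12)=104 f(16,14)=15 f(16,16)=1
t=17: f(17,1)=4862 f(17,3)=7072 f(17,5)=6188 f(17,7)=3808 f(17,9)=1700 f(17,11)=544 f(17,13)=119 f(17,15)=16 f(17,17)=1
t=18: f(18,0)=4862 f(18,2)=11934 f(18,4)=13260 f(18,6)=9996 f(18,8)=5508 f(18,10)=2244 f(18,12)=663 f(18,14)=135 f(18,16)=17 f(18,18)=1
t=19: f(19,1)=16796 f(19,3)=25194 f(19,5)=23256 f(19,7)=15504 f(19,9)=7752 f(19,11)=2907 f(19,13)=798 f(19,15)=152 f(19,17)=18 f(19,19)=1
t=20: f(20,0)=16796 f(20,2)=41990 f(20,4)=48450 f(20,6)=38760 f(20,8)=23256 f(20,10)=10659 f(20,12)=3705 f(20,14)=950 f(20,16)=170 f(20,18)=19 f(20,20)=1
t=21: f(21,1)=58786 f(21,3)=90440 f(21,5)=87210 f(21,7)=62016 f(21,9)=33915 f(21,11)=14364 f(21,13)=4655 f(21,15)=1120 f(21,17)=189 f(21,19)=20 f(21,21)=1
t=22: f(22,0)=58786 f(22,2)=149226 f(22,4)=177650 f(22,6)=149226 f(22,8)=95931 f(22,10)=48279 f(22,12)=19019 f(22,14)=5775 f(22,16)=1309 f(22,18)=209 f(22,20)=21 f(22,22)=1
Σ_s f(22,s) = 705432
P = 705432/4194304 = 88179/524288

Answer: 88179/524288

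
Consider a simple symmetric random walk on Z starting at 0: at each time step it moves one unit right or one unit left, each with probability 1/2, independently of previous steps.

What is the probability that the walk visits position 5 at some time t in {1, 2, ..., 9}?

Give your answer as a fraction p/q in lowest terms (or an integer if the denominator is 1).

Count via complement. Let g(t,s) = #length-t paths at position s with S_1..S_t all ≠ 5.
g(t,s) = g(t-1,s-1) + g(t-1,s+1) for s ≠ 5; g(t,5) = 0.
t=0: g(0,0)=1
t=1: g(1,-1)=1 g(1,1)=1
t=2: g(2,-2)=1 g(2,0)=2 g(2,2)=1
t=3: g(3,-3)=1 g(3,-1)=3 g(3,1)=3 g(3,3)=1
t=4: g(4,-4)=1 g(4,-2)=4 g(4,0)=6 g(4,2)=4 g(4,4)=1
t=5: g(5,-5)=1 g(5,-3)=5 g(5,-1)=10 g(5,1)=10 g(5,3)=5
t=6: g(6,-6)=1 g(6,-4)=6 g(6,-2)=15 g(6,0)=20 g(6,2)=15 g(6,4)=5
t=7: g(7,-7)=1 g(7,-5)=7 g(7,-3)=21 g(7,-1)=35 g(7,1)=35 g(7,3)=20
t=8: g(8,-8)=1 g(8,-6)=8 g(8,-4)=28 g(8,-2)=56 g(8,0)=70 g(8,2)=55 g(8,4)=20
t=9: g(9,-9)=1 g(9,-7)=9 g(9,-5)=36 g(9,-3)=84 g(9,-1)=126 g(9,1)=125 g(9,3)=75
Paths never hitting 5: Σ_s g(9,s) = 456
Paths hitting 5: 2^9 - 456 = 56
P = 56/512 = 7/64

Answer: 7/64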